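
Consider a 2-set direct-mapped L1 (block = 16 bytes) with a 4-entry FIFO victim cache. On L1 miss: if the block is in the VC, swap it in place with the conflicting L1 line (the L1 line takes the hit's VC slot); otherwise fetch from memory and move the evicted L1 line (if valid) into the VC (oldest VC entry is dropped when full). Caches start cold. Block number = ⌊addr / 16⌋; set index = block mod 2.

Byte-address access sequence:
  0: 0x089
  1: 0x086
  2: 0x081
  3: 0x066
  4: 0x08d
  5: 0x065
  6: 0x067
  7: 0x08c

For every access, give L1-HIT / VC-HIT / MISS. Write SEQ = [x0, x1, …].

SEQ = [MISS, L1-HIT, L1-HIT, MISS, VC-HIT, VC-HIT, L1-HIT, VC-HIT]

#0 0x89→b8/s0 MISS; vc=[]
#1 0x86→b8/s0 L1-HIT; vc=[]
#2 0x81→b8/s0 L1-HIT; vc=[]
#3 0x66→b6/s0 MISS; vc=[8]
#4 0x8d→b8/s0 VC-HIT; vc=[6]
#5 0x65→b6/s0 VC-HIT; vc=[8]
#6 0x67→b6/s0 L1-HIT; vc=[8]
#7 0x8c→b8/s0 VC-HIT; vc=[6]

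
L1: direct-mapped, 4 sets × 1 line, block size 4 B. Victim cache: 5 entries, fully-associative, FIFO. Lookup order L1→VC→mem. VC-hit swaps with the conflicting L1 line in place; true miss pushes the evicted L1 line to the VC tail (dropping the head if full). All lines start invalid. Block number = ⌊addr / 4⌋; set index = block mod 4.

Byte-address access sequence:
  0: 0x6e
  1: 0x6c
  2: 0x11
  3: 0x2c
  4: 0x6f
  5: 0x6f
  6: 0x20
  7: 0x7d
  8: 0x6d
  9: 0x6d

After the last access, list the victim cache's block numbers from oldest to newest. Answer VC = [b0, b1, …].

#0 0x6e→b27/s3 MISS; vc=[]
#1 0x6c→b27/s3 L1-HIT; vc=[]
#2 0x11→b4/s0 MISS; vc=[]
#3 0x2c→b11/s3 MISS; vc=[27]
#4 0x6f→b27/s3 VC-HIT; vc=[11]
#5 0x6f→b27/s3 L1-HIT; vc=[11]
#6 0x20→b8/s0 MISS; vc=[11,4]
#7 0x7d→b31/s3 MISS; vc=[11,4,27]
#8 0x6d→b27/s3 VC-HIT; vc=[11,4,31]
#9 0x6d→b27/s3 L1-HIT; vc=[11,4,31]

VC = [11, 4, 31]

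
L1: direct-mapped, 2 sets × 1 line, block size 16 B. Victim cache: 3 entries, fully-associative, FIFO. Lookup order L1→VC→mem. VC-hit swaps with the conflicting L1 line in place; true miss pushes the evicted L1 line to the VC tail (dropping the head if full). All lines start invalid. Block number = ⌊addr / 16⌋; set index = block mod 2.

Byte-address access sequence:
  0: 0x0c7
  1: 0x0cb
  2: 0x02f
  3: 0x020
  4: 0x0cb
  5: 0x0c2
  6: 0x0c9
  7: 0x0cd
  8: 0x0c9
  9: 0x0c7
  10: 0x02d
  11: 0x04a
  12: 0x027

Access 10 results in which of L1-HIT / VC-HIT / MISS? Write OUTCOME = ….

OUTCOME = VC-HIT

0: 0xc7 (blk 12, set 0) → MISS  vc=[]
1: 0xcb (blk 12, set 0) → L1-HIT  vc=[]
2: 0x2f (blk 2, set 0) → MISS  vc=[12]
3: 0x20 (blk 2, set 0) → L1-HIT  vc=[12]
4: 0xcb (blk 12, set 0) → VC-HIT  vc=[2]
5: 0xc2 (blk 12, set 0) → L1-HIT  vc=[2]
6: 0xc9 (blk 12, set 0) → L1-HIT  vc=[2]
7: 0xcd (blk 12, set 0) → L1-HIT  vc=[2]
8: 0xc9 (blk 12, set 0) → L1-HIT  vc=[2]
9: 0xc7 (blk 12, set 0) → L1-HIT  vc=[2]
10: 0x2d (blk 2, set 0) → VC-HIT  vc=[12]
11: 0x4a (blk 4, set 0) → MISS  vc=[12, 2]
12: 0x27 (blk 2, set 0) → VC-HIT  vc=[12, 4]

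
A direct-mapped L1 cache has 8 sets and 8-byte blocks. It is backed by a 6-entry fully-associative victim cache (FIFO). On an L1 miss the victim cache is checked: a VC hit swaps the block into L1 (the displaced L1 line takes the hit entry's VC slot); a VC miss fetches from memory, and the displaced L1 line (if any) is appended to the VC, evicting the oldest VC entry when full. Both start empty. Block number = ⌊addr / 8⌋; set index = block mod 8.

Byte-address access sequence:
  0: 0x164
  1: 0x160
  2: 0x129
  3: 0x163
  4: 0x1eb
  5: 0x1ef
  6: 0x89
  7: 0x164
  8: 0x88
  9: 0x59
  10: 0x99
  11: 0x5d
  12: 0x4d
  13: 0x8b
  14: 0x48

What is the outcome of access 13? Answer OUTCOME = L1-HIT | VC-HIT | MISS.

OUTCOME = VC-HIT

0: 0x164 (blk 44, set 4) → MISS  vc=[]
1: 0x160 (blk 44, set 4) → L1-HIT  vc=[]
2: 0x129 (blk 37, set 5) → MISS  vc=[]
3: 0x163 (blk 44, set 4) → L1-HIT  vc=[]
4: 0x1eb (blk 61, set 5) → MISS  vc=[37]
5: 0x1ef (blk 61, set 5) → L1-HIT  vc=[37]
6: 0x89 (blk 17, set 1) → MISS  vc=[37]
7: 0x164 (blk 44, set 4) → L1-HIT  vc=[37]
8: 0x88 (blk 17, set 1) → L1-HIT  vc=[37]
9: 0x59 (blk 11, set 3) → MISS  vc=[37]
10: 0x99 (blk 19, set 3) → MISS  vc=[37, 11]
11: 0x5d (blk 11, set 3) → VC-HIT  vc=[37, 19]
12: 0x4d (blk 9, set 1) → MISS  vc=[37, 19, 17]
13: 0x8b (blk 17, set 1) → VC-HIT  vc=[37, 19, 9]
14: 0x48 (blk 9, set 1) → VC-HIT  vc=[37, 19, 17]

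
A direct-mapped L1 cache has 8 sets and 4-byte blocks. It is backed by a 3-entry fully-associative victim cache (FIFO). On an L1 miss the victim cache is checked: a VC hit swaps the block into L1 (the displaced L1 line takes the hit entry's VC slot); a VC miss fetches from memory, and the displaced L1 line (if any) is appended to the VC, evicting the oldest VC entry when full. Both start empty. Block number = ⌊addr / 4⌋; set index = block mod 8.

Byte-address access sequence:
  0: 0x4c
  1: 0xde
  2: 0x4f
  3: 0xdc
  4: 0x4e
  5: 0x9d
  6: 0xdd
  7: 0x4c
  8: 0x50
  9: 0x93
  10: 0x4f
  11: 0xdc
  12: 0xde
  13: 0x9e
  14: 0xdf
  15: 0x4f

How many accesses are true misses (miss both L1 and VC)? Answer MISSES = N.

0: 0x4c (blk 19, set 3) → MISS  vc=[]
1: 0xde (blk 55, set 7) → MISS  vc=[]
2: 0x4f (blk 19, set 3) → L1-HIT  vc=[]
3: 0xdc (blk 55, set 7) → L1-HIT  vc=[]
4: 0x4e (blk 19, set 3) → L1-HIT  vc=[]
5: 0x9d (blk 39, set 7) → MISS  vc=[55]
6: 0xdd (blk 55, set 7) → VC-HIT  vc=[39]
7: 0x4c (blk 19, set 3) → L1-HIT  vc=[39]
8: 0x50 (blk 20, set 4) → MISS  vc=[39]
9: 0x93 (blk 36, set 4) → MISS  vc=[39, 20]
10: 0x4f (blk 19, set 3) → L1-HIT  vc=[39, 20]
11: 0xdc (blk 55, set 7) → L1-HIT  vc=[39, 20]
12: 0xde (blk 55, set 7) → L1-HIT  vc=[39, 20]
13: 0x9e (blk 39, set 7) → VC-HIT  vc=[55, 20]
14: 0xdf (blk 55, set 7) → VC-HIT  vc=[39, 20]
15: 0x4f (blk 19, set 3) → L1-HIT  vc=[39, 20]

MISSES = 5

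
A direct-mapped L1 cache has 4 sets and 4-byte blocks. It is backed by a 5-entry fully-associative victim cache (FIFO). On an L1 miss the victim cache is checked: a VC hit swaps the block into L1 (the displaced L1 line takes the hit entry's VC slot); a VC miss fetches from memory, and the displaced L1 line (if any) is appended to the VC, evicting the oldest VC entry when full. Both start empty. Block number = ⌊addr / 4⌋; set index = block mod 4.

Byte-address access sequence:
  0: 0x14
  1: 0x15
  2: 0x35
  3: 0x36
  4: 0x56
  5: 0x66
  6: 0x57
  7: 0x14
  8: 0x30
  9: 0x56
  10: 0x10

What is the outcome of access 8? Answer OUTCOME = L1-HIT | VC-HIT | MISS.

OUTCOME = MISS

  [0] addr=0x14 blk=5 s=1: MISS | VC []
  [1] addr=0x15 blk=5 s=1: L1-HIT | VC []
  [2] addr=0x35 blk=13 s=1: MISS | VC [5]
  [3] addr=0x36 blk=13 s=1: L1-HIT | VC [5]
  [4] addr=0x56 blk=21 s=1: MISS | VC [5, 13]
  [5] addr=0x66 blk=25 s=1: MISS | VC [5, 13, 21]
  [6] addr=0x57 blk=21 s=1: VC-HIT | VC [5, 13, 25]
  [7] addr=0x14 blk=5 s=1: VC-HIT | VC [21, 13, 25]
  [8] addr=0x30 blk=12 s=0: MISS | VC [21, 13, 25]
  [9] addr=0x56 blk=21 s=1: VC-HIT | VC [5, 13, 25]
  [10] addr=0x10 blk=4 s=0: MISS | VC [5, 13, 25, 12]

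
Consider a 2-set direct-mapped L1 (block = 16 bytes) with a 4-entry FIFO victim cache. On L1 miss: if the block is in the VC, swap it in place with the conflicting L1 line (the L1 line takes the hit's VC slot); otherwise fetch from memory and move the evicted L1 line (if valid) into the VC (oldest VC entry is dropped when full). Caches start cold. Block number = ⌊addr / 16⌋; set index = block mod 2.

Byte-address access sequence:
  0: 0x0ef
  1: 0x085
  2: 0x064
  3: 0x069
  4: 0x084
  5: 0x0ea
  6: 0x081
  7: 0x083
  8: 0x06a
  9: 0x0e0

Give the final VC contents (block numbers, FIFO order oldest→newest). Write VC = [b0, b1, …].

VC = [6, 8]

0: 0xef (blk 14, set 0) → MISS  vc=[]
1: 0x85 (blk 8, set 0) → MISS  vc=[14]
2: 0x64 (blk 6, set 0) → MISS  vc=[14, 8]
3: 0x69 (blk 6, set 0) → L1-HIT  vc=[14, 8]
4: 0x84 (blk 8, set 0) → VC-HIT  vc=[14, 6]
5: 0xea (blk 14, set 0) → VC-HIT  vc=[8, 6]
6: 0x81 (blk 8, set 0) → VC-HIT  vc=[14, 6]
7: 0x83 (blk 8, set 0) → L1-HIT  vc=[14, 6]
8: 0x6a (blk 6, set 0) → VC-HIT  vc=[14, 8]
9: 0xe0 (blk 14, set 0) → VC-HIT  vc=[6, 8]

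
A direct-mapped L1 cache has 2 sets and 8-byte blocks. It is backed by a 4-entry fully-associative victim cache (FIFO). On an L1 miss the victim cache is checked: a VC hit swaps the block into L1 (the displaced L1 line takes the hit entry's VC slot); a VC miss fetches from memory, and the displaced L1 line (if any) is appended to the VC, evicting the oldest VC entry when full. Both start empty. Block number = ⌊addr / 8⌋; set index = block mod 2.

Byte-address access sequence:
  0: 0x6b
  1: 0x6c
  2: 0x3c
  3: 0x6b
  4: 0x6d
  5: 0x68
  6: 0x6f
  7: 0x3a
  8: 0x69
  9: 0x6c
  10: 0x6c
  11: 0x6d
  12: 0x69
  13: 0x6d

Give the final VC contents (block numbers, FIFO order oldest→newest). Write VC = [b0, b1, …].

VC = [7]

  [0] addr=0x6b blk=13 s=1: MISS | VC []
  [1] addr=0x6c blk=13 s=1: L1-HIT | VC []
  [2] addr=0x3c blk=7 s=1: MISS | VC [13]
  [3] addr=0x6b blk=13 s=1: VC-HIT | VC [7]
  [4] addr=0x6d blk=13 s=1: L1-HIT | VC [7]
  [5] addr=0x68 blk=13 s=1: L1-HIT | VC [7]
  [6] addr=0x6f blk=13 s=1: L1-HIT | VC [7]
  [7] addr=0x3a blk=7 s=1: VC-HIT | VC [13]
  [8] addr=0x69 blk=13 s=1: VC-HIT | VC [7]
  [9] addr=0x6c blk=13 s=1: L1-HIT | VC [7]
  [10] addr=0x6c blk=13 s=1: L1-HIT | VC [7]
  [11] addr=0x6d blk=13 s=1: L1-HIT | VC [7]
  [12] addr=0x69 blk=13 s=1: L1-HIT | VC [7]
  [13] addr=0x6d blk=13 s=1: L1-HIT | VC [7]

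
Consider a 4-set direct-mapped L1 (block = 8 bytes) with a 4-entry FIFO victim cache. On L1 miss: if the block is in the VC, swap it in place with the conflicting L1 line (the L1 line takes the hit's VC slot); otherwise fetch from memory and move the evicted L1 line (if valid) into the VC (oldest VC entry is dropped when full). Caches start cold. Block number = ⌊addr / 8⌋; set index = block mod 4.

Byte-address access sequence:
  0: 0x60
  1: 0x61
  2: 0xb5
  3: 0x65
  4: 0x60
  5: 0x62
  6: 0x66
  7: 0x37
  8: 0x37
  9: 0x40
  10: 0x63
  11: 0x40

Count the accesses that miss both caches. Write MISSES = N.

MISSES = 4

#0 0x60→b12/s0 MISS; vc=[]
#1 0x61→b12/s0 L1-HIT; vc=[]
#2 0xb5→b22/s2 MISS; vc=[]
#3 0x65→b12/s0 L1-HIT; vc=[]
#4 0x60→b12/s0 L1-HIT; vc=[]
#5 0x62→b12/s0 L1-HIT; vc=[]
#6 0x66→b12/s0 L1-HIT; vc=[]
#7 0x37→b6/s2 MISS; vc=[22]
#8 0x37→b6/s2 L1-HIT; vc=[22]
#9 0x40→b8/s0 MISS; vc=[22,12]
#10 0x63→b12/s0 VC-HIT; vc=[22,8]
#11 0x40→b8/s0 VC-HIT; vc=[22,12]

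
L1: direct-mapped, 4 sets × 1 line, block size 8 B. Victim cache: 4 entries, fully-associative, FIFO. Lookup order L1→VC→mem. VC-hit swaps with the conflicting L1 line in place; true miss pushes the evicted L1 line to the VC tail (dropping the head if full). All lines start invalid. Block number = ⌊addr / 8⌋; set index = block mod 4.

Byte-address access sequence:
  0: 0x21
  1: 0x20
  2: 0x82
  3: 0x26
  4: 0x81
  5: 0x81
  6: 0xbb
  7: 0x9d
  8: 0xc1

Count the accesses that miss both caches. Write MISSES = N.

MISSES = 5

#0 0x21→b4/s0 MISS; vc=[]
#1 0x20→b4/s0 L1-HIT; vc=[]
#2 0x82→b16/s0 MISS; vc=[4]
#3 0x26→b4/s0 VC-HIT; vc=[16]
#4 0x81→b16/s0 VC-HIT; vc=[4]
#5 0x81→b16/s0 L1-HIT; vc=[4]
#6 0xbb→b23/s3 MISS; vc=[4]
#7 0x9d→b19/s3 MISS; vc=[4,23]
#8 0xc1→b24/s0 MISS; vc=[4,23,16]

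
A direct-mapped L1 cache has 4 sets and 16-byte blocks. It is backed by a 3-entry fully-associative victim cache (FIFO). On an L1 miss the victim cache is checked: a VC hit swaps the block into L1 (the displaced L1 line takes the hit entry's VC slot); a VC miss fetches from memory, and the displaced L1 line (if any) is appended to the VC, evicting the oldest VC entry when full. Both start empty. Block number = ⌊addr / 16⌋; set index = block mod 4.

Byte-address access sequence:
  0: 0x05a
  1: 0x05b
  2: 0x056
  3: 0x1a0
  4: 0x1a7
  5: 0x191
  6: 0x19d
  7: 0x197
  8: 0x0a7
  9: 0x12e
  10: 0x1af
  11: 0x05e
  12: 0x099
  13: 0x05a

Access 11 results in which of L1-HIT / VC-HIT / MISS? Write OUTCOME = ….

#0 0x5a→b5/s1 MISS; vc=[]
#1 0x5b→b5/s1 L1-HIT; vc=[]
#2 0x56→b5/s1 L1-HIT; vc=[]
#3 0x1a0→b26/s2 MISS; vc=[]
#4 0x1a7→b26/s2 L1-HIT; vc=[]
#5 0x191→b25/s1 MISS; vc=[5]
#6 0x19d→b25/s1 L1-HIT; vc=[5]
#7 0x197→b25/s1 L1-HIT; vc=[5]
#8 0xa7→b10/s2 MISS; vc=[5,26]
#9 0x12e→b18/s2 MISS; vc=[5,26,10]
#10 0x1af→b26/s2 VC-HIT; vc=[5,18,10]
#11 0x5e→b5/s1 VC-HIT; vc=[25,18,10]
#12 0x99→b9/s1 MISS; vc=[18,10,5]
#13 0x5a→b5/s1 VC-HIT; vc=[18,10,9]

OUTCOME = VC-HIT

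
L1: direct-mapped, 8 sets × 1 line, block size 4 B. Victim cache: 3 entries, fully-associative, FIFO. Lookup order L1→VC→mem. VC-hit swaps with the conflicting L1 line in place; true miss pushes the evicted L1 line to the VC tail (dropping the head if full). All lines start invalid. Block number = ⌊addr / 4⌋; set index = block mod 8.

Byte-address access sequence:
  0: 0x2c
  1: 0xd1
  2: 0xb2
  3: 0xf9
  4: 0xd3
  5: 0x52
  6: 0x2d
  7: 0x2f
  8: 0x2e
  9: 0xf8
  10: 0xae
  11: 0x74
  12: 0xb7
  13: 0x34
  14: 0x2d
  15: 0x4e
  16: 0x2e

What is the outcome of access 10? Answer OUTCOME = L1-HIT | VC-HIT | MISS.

0: 0x2c (blk 11, set 3) → MISS  vc=[]
1: 0xd1 (blk 52, set 4) → MISS  vc=[]
2: 0xb2 (blk 44, set 4) → MISS  vc=[52]
3: 0xf9 (blk 62, set 6) → MISS  vc=[52]
4: 0xd3 (blk 52, set 4) → VC-HIT  vc=[44]
5: 0x52 (blk 20, set 4) → MISS  vc=[44, 52]
6: 0x2d (blk 11, set 3) → L1-HIT  vc=[44, 52]
7: 0x2f (blk 11, set 3) → L1-HIT  vc=[44, 52]
8: 0x2e (blk 11, set 3) → L1-HIT  vc=[44, 52]
9: 0xf8 (blk 62, set 6) → L1-HIT  vc=[44, 52]
10: 0xae (blk 43, set 3) → MISS  vc=[44, 52, 11]
11: 0x74 (blk 29, set 5) → MISS  vc=[44, 52, 11]
12: 0xb7 (blk 45, set 5) → MISS  vc=[52, 11, 29]
13: 0x34 (blk 13, set 5) → MISS  vc=[11, 29, 45]
14: 0x2d (blk 11, set 3) → VC-HIT  vc=[43, 29, 45]
15: 0x4e (blk 19, set 3) → MISS  vc=[29, 45, 11]
16: 0x2e (blk 11, set 3) → VC-HIT  vc=[29, 45, 19]

OUTCOME = MISS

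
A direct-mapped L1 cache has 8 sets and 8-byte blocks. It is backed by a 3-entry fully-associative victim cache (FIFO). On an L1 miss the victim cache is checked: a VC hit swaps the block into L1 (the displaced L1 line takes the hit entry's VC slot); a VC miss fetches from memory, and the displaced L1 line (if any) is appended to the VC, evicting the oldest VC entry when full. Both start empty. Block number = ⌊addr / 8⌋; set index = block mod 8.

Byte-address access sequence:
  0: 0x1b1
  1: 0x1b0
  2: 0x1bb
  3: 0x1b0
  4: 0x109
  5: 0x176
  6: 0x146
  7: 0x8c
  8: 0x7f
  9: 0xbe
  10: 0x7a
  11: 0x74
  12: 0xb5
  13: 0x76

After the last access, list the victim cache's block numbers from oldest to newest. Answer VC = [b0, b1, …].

VC = [23, 46, 22]

#0 0x1b1→b54/s6 MISS; vc=[]
#1 0x1b0→b54/s6 L1-HIT; vc=[]
#2 0x1bb→b55/s7 MISS; vc=[]
#3 0x1b0→b54/s6 L1-HIT; vc=[]
#4 0x109→b33/s1 MISS; vc=[]
#5 0x176→b46/s6 MISS; vc=[54]
#6 0x146→b40/s0 MISS; vc=[54]
#7 0x8c→b17/s1 MISS; vc=[54,33]
#8 0x7f→b15/s7 MISS; vc=[54,33,55]
#9 0xbe→b23/s7 MISS; vc=[33,55,15]
#10 0x7a→b15/s7 VC-HIT; vc=[33,55,23]
#11 0x74→b14/s6 MISS; vc=[55,23,46]
#12 0xb5→b22/s6 MISS; vc=[23,46,14]
#13 0x76→b14/s6 VC-HIT; vc=[23,46,22]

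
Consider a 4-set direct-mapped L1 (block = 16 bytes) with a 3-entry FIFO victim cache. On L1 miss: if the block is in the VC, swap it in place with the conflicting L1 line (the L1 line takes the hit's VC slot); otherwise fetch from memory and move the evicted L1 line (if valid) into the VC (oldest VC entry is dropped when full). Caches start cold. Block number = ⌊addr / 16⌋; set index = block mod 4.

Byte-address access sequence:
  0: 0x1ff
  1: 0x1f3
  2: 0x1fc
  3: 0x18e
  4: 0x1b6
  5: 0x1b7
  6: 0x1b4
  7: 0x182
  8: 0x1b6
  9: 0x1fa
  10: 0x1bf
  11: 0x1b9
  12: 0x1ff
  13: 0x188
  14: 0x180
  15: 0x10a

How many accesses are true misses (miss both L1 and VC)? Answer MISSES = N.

MISSES = 4

  [0] addr=0x1ff blk=31 s=3: MISS | VC []
  [1] addr=0x1f3 blk=31 s=3: L1-HIT | VC []
  [2] addr=0x1fc blk=31 s=3: L1-HIT | VC []
  [3] addr=0x18e blk=24 s=0: MISS | VC []
  [4] addr=0x1b6 blk=27 s=3: MISS | VC [31]
  [5] addr=0x1b7 blk=27 s=3: L1-HIT | VC [31]
  [6] addr=0x1b4 blk=27 s=3: L1-HIT | VC [31]
  [7] addr=0x182 blk=24 s=0: L1-HIT | VC [31]
  [8] addr=0x1b6 blk=27 s=3: L1-HIT | VC [31]
  [9] addr=0x1fa blk=31 s=3: VC-HIT | VC [27]
  [10] addr=0x1bf blk=27 s=3: VC-HIT | VC [31]
  [11] addr=0x1b9 blk=27 s=3: L1-HIT | VC [31]
  [12] addr=0x1ff blk=31 s=3: VC-HIT | VC [27]
  [13] addr=0x188 blk=24 s=0: L1-HIT | VC [27]
  [14] addr=0x180 blk=24 s=0: L1-HIT | VC [27]
  [15] addr=0x10a blk=16 s=0: MISS | VC [27, 24]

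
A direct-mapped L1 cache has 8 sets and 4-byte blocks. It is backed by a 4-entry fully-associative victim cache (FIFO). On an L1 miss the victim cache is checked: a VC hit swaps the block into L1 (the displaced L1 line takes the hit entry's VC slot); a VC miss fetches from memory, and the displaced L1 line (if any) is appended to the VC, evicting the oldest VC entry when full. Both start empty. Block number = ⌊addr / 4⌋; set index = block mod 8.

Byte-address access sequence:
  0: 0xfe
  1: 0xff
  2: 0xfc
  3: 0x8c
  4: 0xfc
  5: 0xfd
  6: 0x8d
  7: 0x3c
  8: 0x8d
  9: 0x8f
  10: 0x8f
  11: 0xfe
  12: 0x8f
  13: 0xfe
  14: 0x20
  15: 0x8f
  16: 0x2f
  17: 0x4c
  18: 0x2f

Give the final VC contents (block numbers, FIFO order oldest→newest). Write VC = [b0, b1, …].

0: 0xfe (blk 63, set 7) → MISS  vc=[]
1: 0xff (blk 63, set 7) → L1-HIT  vc=[]
2: 0xfc (blk 63, set 7) → L1-HIT  vc=[]
3: 0x8c (blk 35, set 3) → MISS  vc=[]
4: 0xfc (blk 63, set 7) → L1-HIT  vc=[]
5: 0xfd (blk 63, set 7) → L1-HIT  vc=[]
6: 0x8d (blk 35, set 3) → L1-HIT  vc=[]
7: 0x3c (blk 15, set 7) → MISS  vc=[63]
8: 0x8d (blk 35, set 3) → L1-HIT  vc=[63]
9: 0x8f (blk 35, set 3) → L1-HIT  vc=[63]
10: 0x8f (blk 35, set 3) → L1-HIT  vc=[63]
11: 0xfe (blk 63, set 7) → VC-HIT  vc=[15]
12: 0x8f (blk 35, set 3) → L1-HIT  vc=[15]
13: 0xfe (blk 63, set 7) → L1-HIT  vc=[15]
14: 0x20 (blk 8, set 0) → MISS  vc=[15]
15: 0x8f (blk 35, set 3) → L1-HIT  vc=[15]
16: 0x2f (blk 11, set 3) → MISS  vc=[15, 35]
17: 0x4c (blk 19, set 3) → MISS  vc=[15, 35, 11]
18: 0x2f (blk 11, set 3) → VC-HIT  vc=[15, 35, 19]

VC = [15, 35, 19]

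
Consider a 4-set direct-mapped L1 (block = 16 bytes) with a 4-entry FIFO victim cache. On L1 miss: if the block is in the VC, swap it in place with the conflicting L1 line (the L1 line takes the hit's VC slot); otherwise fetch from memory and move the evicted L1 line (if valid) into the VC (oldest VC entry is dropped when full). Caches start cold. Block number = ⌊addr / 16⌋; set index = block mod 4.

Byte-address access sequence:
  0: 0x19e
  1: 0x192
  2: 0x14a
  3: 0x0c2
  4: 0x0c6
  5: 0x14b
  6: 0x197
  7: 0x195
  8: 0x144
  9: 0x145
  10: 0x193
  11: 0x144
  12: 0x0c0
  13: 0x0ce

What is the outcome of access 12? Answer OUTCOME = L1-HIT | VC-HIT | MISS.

OUTCOME = VC-HIT

0: 0x19e (blk 25, set 1) → MISS  vc=[]
1: 0x192 (blk 25, set 1) → L1-HIT  vc=[]
2: 0x14a (blk 20, set 0) → MISS  vc=[]
3: 0xc2 (blk 12, set 0) → MISS  vc=[20]
4: 0xc6 (blk 12, set 0) → L1-HIT  vc=[20]
5: 0x14b (blk 20, set 0) → VC-HIT  vc=[12]
6: 0x197 (blk 25, set 1) → L1-HIT  vc=[12]
7: 0x195 (blk 25, set 1) → L1-HIT  vc=[12]
8: 0x144 (blk 20, set 0) → L1-HIT  vc=[12]
9: 0x145 (blk 20, set 0) → L1-HIT  vc=[12]
10: 0x193 (blk 25, set 1) → L1-HIT  vc=[12]
11: 0x144 (blk 20, set 0) → L1-HIT  vc=[12]
12: 0xc0 (blk 12, set 0) → VC-HIT  vc=[20]
13: 0xce (blk 12, set 0) → L1-HIT  vc=[20]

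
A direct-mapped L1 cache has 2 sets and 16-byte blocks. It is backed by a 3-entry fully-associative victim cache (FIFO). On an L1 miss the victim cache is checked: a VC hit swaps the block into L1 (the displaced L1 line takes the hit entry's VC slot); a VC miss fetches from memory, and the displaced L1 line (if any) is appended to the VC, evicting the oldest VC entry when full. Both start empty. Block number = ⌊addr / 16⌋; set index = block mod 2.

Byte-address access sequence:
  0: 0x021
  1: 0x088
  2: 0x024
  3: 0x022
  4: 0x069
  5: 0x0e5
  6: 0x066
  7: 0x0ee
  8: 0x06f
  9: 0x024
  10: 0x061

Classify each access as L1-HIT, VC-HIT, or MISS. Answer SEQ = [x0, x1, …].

#0 0x21→b2/s0 MISS; vc=[]
#1 0x88→b8/s0 MISS; vc=[2]
#2 0x24→b2/s0 VC-HIT; vc=[8]
#3 0x22→b2/s0 L1-HIT; vc=[8]
#4 0x69→b6/s0 MISS; vc=[8,2]
#5 0xe5→b14/s0 MISS; vc=[8,2,6]
#6 0x66→b6/s0 VC-HIT; vc=[8,2,14]
#7 0xee→b14/s0 VC-HIT; vc=[8,2,6]
#8 0x6f→b6/s0 VC-HIT; vc=[8,2,14]
#9 0x24→b2/s0 VC-HIT; vc=[8,6,14]
#10 0x61→b6/s0 VC-HIT; vc=[8,2,14]

SEQ = [MISS, MISS, VC-HIT, L1-HIT, MISS, MISS, VC-HIT, VC-HIT, VC-HIT, VC-HIT, VC-HIT]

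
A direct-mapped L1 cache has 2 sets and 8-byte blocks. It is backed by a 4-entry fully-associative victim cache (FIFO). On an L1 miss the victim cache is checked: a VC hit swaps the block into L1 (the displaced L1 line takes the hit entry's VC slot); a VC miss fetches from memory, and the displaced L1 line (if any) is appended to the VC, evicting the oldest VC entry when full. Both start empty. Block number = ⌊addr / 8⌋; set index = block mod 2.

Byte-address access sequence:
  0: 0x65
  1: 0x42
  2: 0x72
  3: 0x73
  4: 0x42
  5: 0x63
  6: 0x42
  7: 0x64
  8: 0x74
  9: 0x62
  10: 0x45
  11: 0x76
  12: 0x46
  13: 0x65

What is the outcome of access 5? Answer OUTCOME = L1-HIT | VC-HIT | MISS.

#0 0x65→b12/s0 MISS; vc=[]
#1 0x42→b8/s0 MISS; vc=[12]
#2 0x72→b14/s0 MISS; vc=[12,8]
#3 0x73→b14/s0 L1-HIT; vc=[12,8]
#4 0x42→b8/s0 VC-HIT; vc=[12,14]
#5 0x63→b12/s0 VC-HIT; vc=[8,14]
#6 0x42→b8/s0 VC-HIT; vc=[12,14]
#7 0x64→b12/s0 VC-HIT; vc=[8,14]
#8 0x74→b14/s0 VC-HIT; vc=[8,12]
#9 0x62→b12/s0 VC-HIT; vc=[8,14]
#10 0x45→b8/s0 VC-HIT; vc=[12,14]
#11 0x76→b14/s0 VC-HIT; vc=[12,8]
#12 0x46→b8/s0 VC-HIT; vc=[12,14]
#13 0x65→b12/s0 VC-HIT; vc=[8,14]

OUTCOME = VC-HIT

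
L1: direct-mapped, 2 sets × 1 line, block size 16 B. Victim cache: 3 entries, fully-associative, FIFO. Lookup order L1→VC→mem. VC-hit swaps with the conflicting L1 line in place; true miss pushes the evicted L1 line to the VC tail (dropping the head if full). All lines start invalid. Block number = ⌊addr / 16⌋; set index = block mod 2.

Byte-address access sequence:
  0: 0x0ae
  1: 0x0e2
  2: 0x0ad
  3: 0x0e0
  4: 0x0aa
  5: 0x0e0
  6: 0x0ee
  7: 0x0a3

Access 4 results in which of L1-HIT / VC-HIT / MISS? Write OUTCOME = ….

OUTCOME = VC-HIT

#0 0xae→b10/s0 MISS; vc=[]
#1 0xe2→b14/s0 MISS; vc=[10]
#2 0xad→b10/s0 VC-HIT; vc=[14]
#3 0xe0→b14/s0 VC-HIT; vc=[10]
#4 0xaa→b10/s0 VC-HIT; vc=[14]
#5 0xe0→b14/s0 VC-HIT; vc=[10]
#6 0xee→b14/s0 L1-HIT; vc=[10]
#7 0xa3→b10/s0 VC-HIT; vc=[14]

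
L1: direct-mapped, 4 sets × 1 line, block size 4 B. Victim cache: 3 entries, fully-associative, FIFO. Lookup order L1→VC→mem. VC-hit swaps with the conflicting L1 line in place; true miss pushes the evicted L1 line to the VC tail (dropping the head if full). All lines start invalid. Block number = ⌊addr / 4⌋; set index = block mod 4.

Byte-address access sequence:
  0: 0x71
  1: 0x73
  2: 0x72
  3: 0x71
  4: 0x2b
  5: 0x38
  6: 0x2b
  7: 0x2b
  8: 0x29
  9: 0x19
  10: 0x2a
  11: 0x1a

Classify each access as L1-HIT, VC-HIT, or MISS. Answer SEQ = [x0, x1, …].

  [0] addr=0x71 blk=28 s=0: MISS | VC []
  [1] addr=0x73 blk=28 s=0: L1-HIT | VC []
  [2] addr=0x72 blk=28 s=0: L1-HIT | VC []
  [3] addr=0x71 blk=28 s=0: L1-HIT | VC []
  [4] addr=0x2b blk=10 s=2: MISS | VC []
  [5] addr=0x38 blk=14 s=2: MISS | VC [10]
  [6] addr=0x2b blk=10 s=2: VC-HIT | VC [14]
  [7] addr=0x2b blk=10 s=2: L1-HIT | VC [14]
  [8] addr=0x29 blk=10 s=2: L1-HIT | VC [14]
  [9] addr=0x19 blk=6 s=2: MISS | VC [14, 10]
  [10] addr=0x2a blk=10 s=2: VC-HIT | VC [14, 6]
  [11] addr=0x1a blk=6 s=2: VC-HIT | VC [14, 10]

SEQ = [MISS, L1-HIT, L1-HIT, L1-HIT, MISS, MISS, VC-HIT, L1-HIT, L1-HIT, MISS, VC-HIT, VC-HIT]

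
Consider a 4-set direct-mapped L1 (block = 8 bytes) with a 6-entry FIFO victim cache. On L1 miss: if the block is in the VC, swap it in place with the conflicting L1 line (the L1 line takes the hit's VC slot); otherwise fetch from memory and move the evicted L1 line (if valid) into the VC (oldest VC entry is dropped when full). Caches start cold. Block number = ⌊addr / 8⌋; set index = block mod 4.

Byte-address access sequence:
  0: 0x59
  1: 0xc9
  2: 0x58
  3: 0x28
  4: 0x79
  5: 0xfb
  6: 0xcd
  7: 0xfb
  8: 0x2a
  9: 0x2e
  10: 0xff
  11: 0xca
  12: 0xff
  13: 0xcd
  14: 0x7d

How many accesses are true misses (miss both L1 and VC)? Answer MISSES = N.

#0 0x59→b11/s3 MISS; vc=[]
#1 0xc9→b25/s1 MISS; vc=[]
#2 0x58→b11/s3 L1-HIT; vc=[]
#3 0x28→b5/s1 MISS; vc=[25]
#4 0x79→b15/s3 MISS; vc=[25,11]
#5 0xfb→b31/s3 MISS; vc=[25,11,15]
#6 0xcd→b25/s1 VC-HIT; vc=[5,11,15]
#7 0xfb→b31/s3 L1-HIT; vc=[5,11,15]
#8 0x2a→b5/s1 VC-HIT; vc=[25,11,15]
#9 0x2e→b5/s1 L1-HIT; vc=[25,11,15]
#10 0xff→b31/s3 L1-HIT; vc=[25,11,15]
#11 0xca→b25/s1 VC-HIT; vc=[5,11,15]
#12 0xff→b31/s3 L1-HIT; vc=[5,11,15]
#13 0xcd→b25/s1 L1-HIT; vc=[5,11,15]
#14 0x7d→b15/s3 VC-HIT; vc=[5,11,31]

MISSES = 5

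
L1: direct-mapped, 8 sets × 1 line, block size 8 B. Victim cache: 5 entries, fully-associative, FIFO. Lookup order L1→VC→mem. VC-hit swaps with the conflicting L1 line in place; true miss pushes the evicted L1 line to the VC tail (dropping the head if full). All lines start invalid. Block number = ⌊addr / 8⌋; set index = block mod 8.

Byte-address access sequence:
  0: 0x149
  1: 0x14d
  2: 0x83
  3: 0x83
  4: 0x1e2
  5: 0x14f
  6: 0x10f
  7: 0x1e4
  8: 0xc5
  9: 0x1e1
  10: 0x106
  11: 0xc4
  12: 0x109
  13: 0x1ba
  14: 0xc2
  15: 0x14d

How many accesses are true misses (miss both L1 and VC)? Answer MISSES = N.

MISSES = 7

  [0] addr=0x149 blk=41 s=1: MISS | VC []
  [1] addr=0x14d blk=41 s=1: L1-HIT | VC []
  [2] addr=0x83 blk=16 s=0: MISS | VC []
  [3] addr=0x83 blk=16 s=0: L1-HIT | VC []
  [4] addr=0x1e2 blk=60 s=4: MISS | VC []
  [5] addr=0x14f blk=41 s=1: L1-HIT | VC []
  [6] addr=0x10f blk=33 s=1: MISS | VC [41]
  [7] addr=0x1e4 blk=60 s=4: L1-HIT | VC [41]
  [8] addr=0xc5 blk=24 s=0: MISS | VC [41, 16]
  [9] addr=0x1e1 blk=60 s=4: L1-HIT | VC [41, 16]
  [10] addr=0x106 blk=32 s=0: MISS | VC [41, 16, 24]
  [11] addr=0xc4 blk=24 s=0: VC-HIT | VC [41, 16, 32]
  [12] addr=0x109 blk=33 s=1: L1-HIT | VC [41, 16, 32]
  [13] addr=0x1ba blk=55 s=7: MISS | VC [41, 16, 32]
  [14] addr=0xc2 blk=24 s=0: L1-HIT | VC [41, 16, 32]
  [15] addr=0x14d blk=41 s=1: VC-HIT | VC [33, 16, 32]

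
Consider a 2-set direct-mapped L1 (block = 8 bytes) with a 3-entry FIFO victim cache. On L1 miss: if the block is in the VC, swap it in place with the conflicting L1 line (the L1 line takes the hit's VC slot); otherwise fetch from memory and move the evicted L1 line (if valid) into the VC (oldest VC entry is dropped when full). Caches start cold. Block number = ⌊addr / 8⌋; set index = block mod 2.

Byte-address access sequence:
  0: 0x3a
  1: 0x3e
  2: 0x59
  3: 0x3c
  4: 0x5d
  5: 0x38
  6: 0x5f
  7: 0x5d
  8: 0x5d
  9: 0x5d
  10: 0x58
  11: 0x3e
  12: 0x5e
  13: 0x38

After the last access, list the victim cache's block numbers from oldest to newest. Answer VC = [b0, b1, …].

#0 0x3a→b7/s1 MISS; vc=[]
#1 0x3e→b7/s1 L1-HIT; vc=[]
#2 0x59→b11/s1 MISS; vc=[7]
#3 0x3c→b7/s1 VC-HIT; vc=[11]
#4 0x5d→b11/s1 VC-HIT; vc=[7]
#5 0x38→b7/s1 VC-HIT; vc=[11]
#6 0x5f→b11/s1 VC-HIT; vc=[7]
#7 0x5d→b11/s1 L1-HIT; vc=[7]
#8 0x5d→b11/s1 L1-HIT; vc=[7]
#9 0x5d→b11/s1 L1-HIT; vc=[7]
#10 0x58→b11/s1 L1-HIT; vc=[7]
#11 0x3e→b7/s1 VC-HIT; vc=[11]
#12 0x5e→b11/s1 VC-HIT; vc=[7]
#13 0x38→b7/s1 VC-HIT; vc=[11]

VC = [11]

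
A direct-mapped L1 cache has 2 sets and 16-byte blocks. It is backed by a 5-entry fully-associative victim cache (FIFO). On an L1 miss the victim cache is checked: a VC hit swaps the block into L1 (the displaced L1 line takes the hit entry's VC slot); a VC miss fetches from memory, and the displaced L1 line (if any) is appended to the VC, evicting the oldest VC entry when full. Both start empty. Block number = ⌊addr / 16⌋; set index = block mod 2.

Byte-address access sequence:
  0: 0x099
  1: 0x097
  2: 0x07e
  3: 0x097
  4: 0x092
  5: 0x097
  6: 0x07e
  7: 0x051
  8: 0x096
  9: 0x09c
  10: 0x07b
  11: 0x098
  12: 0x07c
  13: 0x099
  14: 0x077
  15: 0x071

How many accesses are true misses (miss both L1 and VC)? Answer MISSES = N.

MISSES = 3

0: 0x99 (blk 9, set 1) → MISS  vc=[]
1: 0x97 (blk 9, set 1) → L1-HIT  vc=[]
2: 0x7e (blk 7, set 1) → MISS  vc=[9]
3: 0x97 (blk 9, set 1) → VC-HIT  vc=[7]
4: 0x92 (blk 9, set 1) → L1-HIT  vc=[7]
5: 0x97 (blk 9, set 1) → L1-HIT  vc=[7]
6: 0x7e (blk 7, set 1) → VC-HIT  vc=[9]
7: 0x51 (blk 5, set 1) → MISS  vc=[9, 7]
8: 0x96 (blk 9, set 1) → VC-HIT  vc=[5, 7]
9: 0x9c (blk 9, set 1) → L1-HIT  vc=[5, 7]
10: 0x7b (blk 7, set 1) → VC-HIT  vc=[5, 9]
11: 0x98 (blk 9, set 1) → VC-HIT  vc=[5, 7]
12: 0x7c (blk 7, set 1) → VC-HIT  vc=[5, 9]
13: 0x99 (blk 9, set 1) → VC-HIT  vc=[5, 7]
14: 0x77 (blk 7, set 1) → VC-HIT  vc=[5, 9]
15: 0x71 (blk 7, set 1) → L1-HIT  vc=[5, 9]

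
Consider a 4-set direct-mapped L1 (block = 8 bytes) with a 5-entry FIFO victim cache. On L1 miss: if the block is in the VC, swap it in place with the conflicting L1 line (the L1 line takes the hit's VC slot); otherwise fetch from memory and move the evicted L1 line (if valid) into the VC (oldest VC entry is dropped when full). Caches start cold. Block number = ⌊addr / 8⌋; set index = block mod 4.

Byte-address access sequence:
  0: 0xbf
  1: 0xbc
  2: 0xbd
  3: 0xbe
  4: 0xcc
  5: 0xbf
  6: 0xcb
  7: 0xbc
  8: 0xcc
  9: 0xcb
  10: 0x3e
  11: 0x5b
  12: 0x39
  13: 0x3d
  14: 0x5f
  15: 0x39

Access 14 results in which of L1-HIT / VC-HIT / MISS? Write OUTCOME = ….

  [0] addr=0xbf blk=23 s=3: MISS | VC []
  [1] addr=0xbc blk=23 s=3: L1-HIT | VC []
  [2] addr=0xbd blk=23 s=3: L1-HIT | VC []
  [3] addr=0xbe blk=23 s=3: L1-HIT | VC []
  [4] addr=0xcc blk=25 s=1: MISS | VC []
  [5] addr=0xbf blk=23 s=3: L1-HIT | VC []
  [6] addr=0xcb blk=25 s=1: L1-HIT | VC []
  [7] addr=0xbc blk=23 s=3: L1-HIT | VC []
  [8] addr=0xcc blk=25 s=1: L1-HIT | VC []
  [9] addr=0xcb blk=25 s=1: L1-HIT | VC []
  [10] addr=0x3e blk=7 s=3: MISS | VC [23]
  [11] addr=0x5b blk=11 s=3: MISS | VC [23, 7]
  [12] addr=0x39 blk=7 s=3: VC-HIT | VC [23, 11]
  [13] addr=0x3d blk=7 s=3: L1-HIT | VC [23, 11]
  [14] addr=0x5f blk=11 s=3: VC-HIT | VC [23, 7]
  [15] addr=0x39 blk=7 s=3: VC-HIT | VC [23, 11]

OUTCOME = VC-HIT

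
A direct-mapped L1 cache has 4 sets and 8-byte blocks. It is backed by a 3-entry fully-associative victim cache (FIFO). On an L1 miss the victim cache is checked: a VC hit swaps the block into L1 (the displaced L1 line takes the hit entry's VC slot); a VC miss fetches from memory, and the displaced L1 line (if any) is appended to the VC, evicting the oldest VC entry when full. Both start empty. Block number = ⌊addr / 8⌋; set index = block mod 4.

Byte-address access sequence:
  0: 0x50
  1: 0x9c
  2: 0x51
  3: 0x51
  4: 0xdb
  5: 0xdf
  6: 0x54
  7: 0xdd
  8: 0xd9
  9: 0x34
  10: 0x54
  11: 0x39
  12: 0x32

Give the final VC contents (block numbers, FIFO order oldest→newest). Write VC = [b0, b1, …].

VC = [19, 10, 27]

#0 0x50→b10/s2 MISS; vc=[]
#1 0x9c→b19/s3 MISS; vc=[]
#2 0x51→b10/s2 L1-HIT; vc=[]
#3 0x51→b10/s2 L1-HIT; vc=[]
#4 0xdb→b27/s3 MISS; vc=[19]
#5 0xdf→b27/s3 L1-HIT; vc=[19]
#6 0x54→b10/s2 L1-HIT; vc=[19]
#7 0xdd→b27/s3 L1-HIT; vc=[19]
#8 0xd9→b27/s3 L1-HIT; vc=[19]
#9 0x34→b6/s2 MISS; vc=[19,10]
#10 0x54→b10/s2 VC-HIT; vc=[19,6]
#11 0x39→b7/s3 MISS; vc=[19,6,27]
#12 0x32→b6/s2 VC-HIT; vc=[19,10,27]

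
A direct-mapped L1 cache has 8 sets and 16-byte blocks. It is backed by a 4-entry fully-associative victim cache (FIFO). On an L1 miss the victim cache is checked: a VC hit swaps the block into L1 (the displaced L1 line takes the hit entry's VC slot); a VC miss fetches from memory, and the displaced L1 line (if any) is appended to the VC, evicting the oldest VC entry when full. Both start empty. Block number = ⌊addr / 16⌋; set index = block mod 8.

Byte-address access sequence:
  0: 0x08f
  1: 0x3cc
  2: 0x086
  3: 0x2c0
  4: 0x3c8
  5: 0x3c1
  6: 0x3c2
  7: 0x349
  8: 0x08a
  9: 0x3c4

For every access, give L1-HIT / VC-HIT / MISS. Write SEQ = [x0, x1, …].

SEQ = [MISS, MISS, L1-HIT, MISS, VC-HIT, L1-HIT, L1-HIT, MISS, L1-HIT, VC-HIT]

  [0] addr=0x8f blk=8 s=0: MISS | VC []
  [1] addr=0x3cc blk=60 s=4: MISS | VC []
  [2] addr=0x86 blk=8 s=0: L1-HIT | VC []
  [3] addr=0x2c0 blk=44 s=4: MISS | VC [60]
  [4] addr=0x3c8 blk=60 s=4: VC-HIT | VC [44]
  [5] addr=0x3c1 blk=60 s=4: L1-HIT | VC [44]
  [6] addr=0x3c2 blk=60 s=4: L1-HIT | VC [44]
  [7] addr=0x349 blk=52 s=4: MISS | VC [44, 60]
  [8] addr=0x8a blk=8 s=0: L1-HIT | VC [44, 60]
  [9] addr=0x3c4 blk=60 s=4: VC-HIT | VC [44, 52]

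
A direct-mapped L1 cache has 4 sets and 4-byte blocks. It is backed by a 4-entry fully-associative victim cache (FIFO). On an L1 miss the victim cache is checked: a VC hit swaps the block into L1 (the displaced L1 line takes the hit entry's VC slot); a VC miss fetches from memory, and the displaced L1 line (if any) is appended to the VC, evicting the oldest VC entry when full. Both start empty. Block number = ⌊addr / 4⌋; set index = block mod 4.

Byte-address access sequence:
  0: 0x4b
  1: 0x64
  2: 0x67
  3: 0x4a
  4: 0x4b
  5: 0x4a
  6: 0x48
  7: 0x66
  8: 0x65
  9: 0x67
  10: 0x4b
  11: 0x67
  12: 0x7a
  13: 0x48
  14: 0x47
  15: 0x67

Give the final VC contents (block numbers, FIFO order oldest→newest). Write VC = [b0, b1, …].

VC = [30, 17]

#0 0x4b→b18/s2 MISS; vc=[]
#1 0x64→b25/s1 MISS; vc=[]
#2 0x67→b25/s1 L1-HIT; vc=[]
#3 0x4a→b18/s2 L1-HIT; vc=[]
#4 0x4b→b18/s2 L1-HIT; vc=[]
#5 0x4a→b18/s2 L1-HIT; vc=[]
#6 0x48→b18/s2 L1-HIT; vc=[]
#7 0x66→b25/s1 L1-HIT; vc=[]
#8 0x65→b25/s1 L1-HIT; vc=[]
#9 0x67→b25/s1 L1-HIT; vc=[]
#10 0x4b→b18/s2 L1-HIT; vc=[]
#11 0x67→b25/s1 L1-HIT; vc=[]
#12 0x7a→b30/s2 MISS; vc=[18]
#13 0x48→b18/s2 VC-HIT; vc=[30]
#14 0x47→b17/s1 MISS; vc=[30,25]
#15 0x67→b25/s1 VC-HIT; vc=[30,17]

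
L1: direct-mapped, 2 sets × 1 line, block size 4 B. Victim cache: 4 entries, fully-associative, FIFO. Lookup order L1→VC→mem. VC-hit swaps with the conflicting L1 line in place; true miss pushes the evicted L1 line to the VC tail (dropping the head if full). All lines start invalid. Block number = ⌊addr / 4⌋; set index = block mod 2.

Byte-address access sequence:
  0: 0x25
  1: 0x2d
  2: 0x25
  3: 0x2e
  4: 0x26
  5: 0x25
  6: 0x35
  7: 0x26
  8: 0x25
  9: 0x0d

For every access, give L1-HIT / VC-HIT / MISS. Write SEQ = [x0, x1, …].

SEQ = [MISS, MISS, VC-HIT, VC-HIT, VC-HIT, L1-HIT, MISS, VC-HIT, L1-HIT, MISS]

  [0] addr=0x25 blk=9 s=1: MISS | VC []
  [1] addr=0x2d blk=11 s=1: MISS | VC [9]
  [2] addr=0x25 blk=9 s=1: VC-HIT | VC [11]
  [3] addr=0x2e blk=11 s=1: VC-HIT | VC [9]
  [4] addr=0x26 blk=9 s=1: VC-HIT | VC [11]
  [5] addr=0x25 blk=9 s=1: L1-HIT | VC [11]
  [6] addr=0x35 blk=13 s=1: MISS | VC [11, 9]
  [7] addr=0x26 blk=9 s=1: VC-HIT | VC [11, 13]
  [8] addr=0x25 blk=9 s=1: L1-HIT | VC [11, 13]
  [9] addr=0xd blk=3 s=1: MISS | VC [11, 13, 9]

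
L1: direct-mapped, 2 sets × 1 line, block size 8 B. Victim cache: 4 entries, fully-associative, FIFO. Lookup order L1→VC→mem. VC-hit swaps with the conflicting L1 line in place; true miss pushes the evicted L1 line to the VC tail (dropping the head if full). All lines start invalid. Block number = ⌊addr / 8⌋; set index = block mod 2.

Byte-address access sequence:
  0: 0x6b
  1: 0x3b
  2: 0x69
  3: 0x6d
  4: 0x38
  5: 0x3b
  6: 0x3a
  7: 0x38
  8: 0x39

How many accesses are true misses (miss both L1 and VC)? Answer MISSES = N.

0: 0x6b (blk 13, set 1) → MISS  vc=[]
1: 0x3b (blk 7, set 1) → MISS  vc=[13]
2: 0x69 (blk 13, set 1) → VC-HIT  vc=[7]
3: 0x6d (blk 13, set 1) → L1-HIT  vc=[7]
4: 0x38 (blk 7, set 1) → VC-HIT  vc=[13]
5: 0x3b (blk 7, set 1) → L1-HIT  vc=[13]
6: 0x3a (blk 7, set 1) → L1-HIT  vc=[13]
7: 0x38 (blk 7, set 1) → L1-HIT  vc=[13]
8: 0x39 (blk 7, set 1) → L1-HIT  vc=[13]

MISSES = 2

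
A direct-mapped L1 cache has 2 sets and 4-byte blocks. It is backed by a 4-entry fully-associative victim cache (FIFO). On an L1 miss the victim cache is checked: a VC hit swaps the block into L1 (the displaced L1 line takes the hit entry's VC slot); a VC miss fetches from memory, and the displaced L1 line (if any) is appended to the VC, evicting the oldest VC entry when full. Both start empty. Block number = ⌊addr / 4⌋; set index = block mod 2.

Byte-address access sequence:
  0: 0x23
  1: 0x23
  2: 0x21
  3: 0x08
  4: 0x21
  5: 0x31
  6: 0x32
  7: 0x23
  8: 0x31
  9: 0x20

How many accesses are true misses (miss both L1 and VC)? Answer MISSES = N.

#0 0x23→b8/s0 MISS; vc=[]
#1 0x23→b8/s0 L1-HIT; vc=[]
#2 0x21→b8/s0 L1-HIT; vc=[]
#3 0x8→b2/s0 MISS; vc=[8]
#4 0x21→b8/s0 VC-HIT; vc=[2]
#5 0x31→b12/s0 MISS; vc=[2,8]
#6 0x32→b12/s0 L1-HIT; vc=[2,8]
#7 0x23→b8/s0 VC-HIT; vc=[2,12]
#8 0x31→b12/s0 VC-HIT; vc=[2,8]
#9 0x20→b8/s0 VC-HIT; vc=[2,12]

MISSES = 3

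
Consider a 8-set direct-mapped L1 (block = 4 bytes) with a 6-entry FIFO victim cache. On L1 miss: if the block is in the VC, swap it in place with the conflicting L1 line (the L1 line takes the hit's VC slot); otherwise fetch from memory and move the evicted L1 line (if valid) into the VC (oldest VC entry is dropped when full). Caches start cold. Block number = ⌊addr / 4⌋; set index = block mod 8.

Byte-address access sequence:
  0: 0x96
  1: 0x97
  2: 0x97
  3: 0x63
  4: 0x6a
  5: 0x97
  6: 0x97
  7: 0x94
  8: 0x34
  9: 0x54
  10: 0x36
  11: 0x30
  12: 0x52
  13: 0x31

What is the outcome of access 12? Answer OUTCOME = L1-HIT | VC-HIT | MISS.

OUTCOME = MISS

0: 0x96 (blk 37, set 5) → MISS  vc=[]
1: 0x97 (blk 37, set 5) → L1-HIT  vc=[]
2: 0x97 (blk 37, set 5) → L1-HIT  vc=[]
3: 0x63 (blk 24, set 0) → MISS  vc=[]
4: 0x6a (blk 26, set 2) → MISS  vc=[]
5: 0x97 (blk 37, set 5) → L1-HIT  vc=[]
6: 0x97 (blk 37, set 5) → L1-HIT  vc=[]
7: 0x94 (blk 37, set 5) → L1-HIT  vc=[]
8: 0x34 (blk 13, set 5) → MISS  vc=[37]
9: 0x54 (blk 21, set 5) → MISS  vc=[37, 13]
10: 0x36 (blk 13, set 5) → VC-HIT  vc=[37, 21]
11: 0x30 (blk 12, set 4) → MISS  vc=[37, 21]
12: 0x52 (blk 20, set 4) → MISS  vc=[37, 21, 12]
13: 0x31 (blk 12, set 4) → VC-HIT  vc=[37, 21, 20]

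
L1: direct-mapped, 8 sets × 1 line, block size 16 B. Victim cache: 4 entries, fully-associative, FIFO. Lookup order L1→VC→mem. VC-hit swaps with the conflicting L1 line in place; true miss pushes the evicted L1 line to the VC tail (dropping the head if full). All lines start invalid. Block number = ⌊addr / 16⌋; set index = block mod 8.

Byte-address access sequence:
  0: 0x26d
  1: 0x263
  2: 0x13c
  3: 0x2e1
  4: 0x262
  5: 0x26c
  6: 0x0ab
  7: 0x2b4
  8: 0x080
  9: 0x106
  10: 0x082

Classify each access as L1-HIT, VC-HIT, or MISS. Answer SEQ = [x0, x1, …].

SEQ = [MISS, L1-HIT, MISS, MISS, VC-HIT, L1-HIT, MISS, MISS, MISS, MISS, VC-HIT]

#0 0x26d→b38/s6 MISS; vc=[]
#1 0x263→b38/s6 L1-HIT; vc=[]
#2 0x13c→b19/s3 MISS; vc=[]
#3 0x2e1→b46/s6 MISS; vc=[38]
#4 0x262→b38/s6 VC-HIT; vc=[46]
#5 0x26c→b38/s6 L1-HIT; vc=[46]
#6 0xab→b10/s2 MISS; vc=[46]
#7 0x2b4→b43/s3 MISS; vc=[46,19]
#8 0x80→b8/s0 MISS; vc=[46,19]
#9 0x106→b16/s0 MISS; vc=[46,19,8]
#10 0x82→b8/s0 VC-HIT; vc=[46,19,16]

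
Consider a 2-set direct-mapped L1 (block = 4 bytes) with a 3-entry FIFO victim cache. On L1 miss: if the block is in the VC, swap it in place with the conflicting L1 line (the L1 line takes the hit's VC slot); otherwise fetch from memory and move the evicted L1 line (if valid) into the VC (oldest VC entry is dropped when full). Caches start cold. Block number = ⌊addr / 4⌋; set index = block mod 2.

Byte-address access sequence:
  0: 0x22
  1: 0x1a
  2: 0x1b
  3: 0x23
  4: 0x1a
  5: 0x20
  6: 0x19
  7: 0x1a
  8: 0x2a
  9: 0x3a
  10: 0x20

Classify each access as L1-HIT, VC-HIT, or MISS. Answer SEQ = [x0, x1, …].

  [0] addr=0x22 blk=8 s=0: MISS | VC []
  [1] addr=0x1a blk=6 s=0: MISS | VC [8]
  [2] addr=0x1b blk=6 s=0: L1-HIT | VC [8]
  [3] addr=0x23 blk=8 s=0: VC-HIT | VC [6]
  [4] addr=0x1a blk=6 s=0: VC-HIT | VC [8]
  [5] addr=0x20 blk=8 s=0: VC-HIT | VC [6]
  [6] addr=0x19 blk=6 s=0: VC-HIT | VC [8]
  [7] addr=0x1a blk=6 s=0: L1-HIT | VC [8]
  [8] addr=0x2a blk=10 s=0: MISS | VC [8, 6]
  [9] addr=0x3a blk=14 s=0: MISS | VC [8, 6, 10]
  [10] addr=0x20 blk=8 s=0: VC-HIT | VC [14, 6, 10]

SEQ = [MISS, MISS, L1-HIT, VC-HIT, VC-HIT, VC-HIT, VC-HIT, L1-HIT, MISS, MISS, VC-HIT]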